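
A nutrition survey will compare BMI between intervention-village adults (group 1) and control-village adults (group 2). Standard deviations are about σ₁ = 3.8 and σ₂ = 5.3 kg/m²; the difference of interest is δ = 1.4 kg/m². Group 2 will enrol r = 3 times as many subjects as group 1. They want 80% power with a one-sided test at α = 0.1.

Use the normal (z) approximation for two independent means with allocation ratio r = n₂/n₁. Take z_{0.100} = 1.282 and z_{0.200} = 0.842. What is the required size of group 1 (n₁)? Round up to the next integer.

n₁ = (z_α + z_β)² · (σ₁² + σ₂²/r) / δ²
   = (1.282 + 0.842)² · (3.8² + 5.3²/3) / 1.4²
   = 4.5114 · (14.44 + 9.3633) / 1.96
   = 4.5114 · 23.8033 / 1.96
   = 54.79
Round up → n₁ = 55; n₂ = r·n₁ = 3 × 55 = 165.

n₁ = 55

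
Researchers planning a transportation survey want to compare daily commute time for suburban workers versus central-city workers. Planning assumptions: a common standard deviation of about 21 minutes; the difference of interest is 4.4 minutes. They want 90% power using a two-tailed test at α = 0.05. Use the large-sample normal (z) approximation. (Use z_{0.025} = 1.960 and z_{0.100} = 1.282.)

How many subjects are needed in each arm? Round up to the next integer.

n = 479 per group

n = (z_{α/2} + z_β)² · (σ₁² + σ₂²) / δ²
  = (1.960 + 1.282)² · (2·21² = 882) / 4.4²
  = 10.5106 · 882 / 19.36
  = 478.84
Round up → n = 479 per group.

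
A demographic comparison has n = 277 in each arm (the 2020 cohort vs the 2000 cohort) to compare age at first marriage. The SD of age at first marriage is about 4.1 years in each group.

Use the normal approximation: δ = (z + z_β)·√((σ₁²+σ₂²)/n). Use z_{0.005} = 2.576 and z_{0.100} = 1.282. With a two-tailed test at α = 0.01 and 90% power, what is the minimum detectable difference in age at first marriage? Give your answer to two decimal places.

δ = (z_{α/2} + z_β) · √((σ₁²+σ₂²)/n)
  = (2.576 + 1.282) · √(33.62/277)
  = 3.858 · √0.12137
  = 3.858 · 0.3484
  = 1.3441

Minimum detectable difference ≈ 1.34 years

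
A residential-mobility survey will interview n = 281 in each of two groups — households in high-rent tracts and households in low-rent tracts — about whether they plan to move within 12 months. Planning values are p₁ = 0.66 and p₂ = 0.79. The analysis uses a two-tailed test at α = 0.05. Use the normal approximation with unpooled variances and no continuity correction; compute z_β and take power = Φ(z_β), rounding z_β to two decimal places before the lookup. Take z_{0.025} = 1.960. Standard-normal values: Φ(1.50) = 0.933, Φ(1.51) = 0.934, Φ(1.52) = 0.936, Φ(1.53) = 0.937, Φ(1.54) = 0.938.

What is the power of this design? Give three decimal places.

z_β = |p₁−p₂|·√(n/[p₁q₁+p₂q₂]) − z_{α/2}
    = 0.13 · √(281/0.3903) − 1.960
    = 0.13 · 26.8321 − 1.960
    = 3.4882 − 1.960 = 1.5282 → 1.53
Power = Φ(1.53) = 0.937.

Power ≈ 0.937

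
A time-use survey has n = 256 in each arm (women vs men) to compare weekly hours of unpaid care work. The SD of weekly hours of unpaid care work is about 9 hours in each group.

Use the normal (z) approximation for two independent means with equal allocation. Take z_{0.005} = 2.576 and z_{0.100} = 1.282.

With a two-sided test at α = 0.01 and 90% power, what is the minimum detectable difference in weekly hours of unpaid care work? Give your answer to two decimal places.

Minimum detectable difference ≈ 3.07 hours

δ = (z_{α/2} + z_β) · √((σ₁²+σ₂²)/n)
  = (2.576 + 1.282) · √(162/256)
  = 3.858 · √0.63281
  = 3.858 · 0.7955
  = 3.0690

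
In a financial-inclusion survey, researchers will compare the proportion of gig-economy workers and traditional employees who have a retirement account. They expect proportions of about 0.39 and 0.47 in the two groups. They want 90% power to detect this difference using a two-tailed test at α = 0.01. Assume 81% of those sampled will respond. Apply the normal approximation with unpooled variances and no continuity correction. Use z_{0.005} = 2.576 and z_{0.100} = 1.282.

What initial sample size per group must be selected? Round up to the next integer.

n = (z_{α/2} + z_β)² · [p₁(1−p₁) + p₂(1−p₂)] / (p₁ − p₂)²
  = (2.576 + 1.282)² · (0.39·0.61 + 0.47·0.53) / (-0.08)²
  = (3.858)² · (0.2379 + 0.2491) / 0.0064
  = 14.8842 · 0.4870 / 0.0064
  = 1132.59
Adjust for 81% response: 1132.59 / 0.81 = 1398.26.
Round up → n = 1399 per group.

n = 1399 per group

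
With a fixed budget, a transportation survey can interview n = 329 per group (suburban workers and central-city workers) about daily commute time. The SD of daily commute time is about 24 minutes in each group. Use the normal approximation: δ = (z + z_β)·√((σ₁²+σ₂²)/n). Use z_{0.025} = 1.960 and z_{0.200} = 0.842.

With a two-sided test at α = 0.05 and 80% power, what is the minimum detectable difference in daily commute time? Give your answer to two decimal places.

Minimum detectable difference ≈ 5.24 minutes

δ = (z_{α/2} + z_β) · √((σ₁²+σ₂²)/n)
  = (1.960 + 0.842) · √(1152/329)
  = 2.802 · √3.5015
  = 2.802 · 1.8712
  = 5.2432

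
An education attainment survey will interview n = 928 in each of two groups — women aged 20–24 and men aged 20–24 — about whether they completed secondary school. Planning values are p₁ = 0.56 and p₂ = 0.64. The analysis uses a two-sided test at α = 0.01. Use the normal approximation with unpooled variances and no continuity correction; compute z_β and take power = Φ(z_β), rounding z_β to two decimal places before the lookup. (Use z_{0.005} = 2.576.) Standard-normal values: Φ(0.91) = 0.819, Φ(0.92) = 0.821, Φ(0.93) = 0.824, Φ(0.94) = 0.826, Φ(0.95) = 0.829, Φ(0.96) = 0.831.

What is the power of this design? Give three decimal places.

z_β = |p₁−p₂|·√(n/[p₁q₁+p₂q₂]) − z_{α/2}
    = 0.08 · √(928/0.4768) − 2.576
    = 0.08 · 44.1170 − 2.576
    = 3.5294 − 2.576 = 0.9534 → 0.95
Power = Φ(0.95) = 0.829.

Power ≈ 0.829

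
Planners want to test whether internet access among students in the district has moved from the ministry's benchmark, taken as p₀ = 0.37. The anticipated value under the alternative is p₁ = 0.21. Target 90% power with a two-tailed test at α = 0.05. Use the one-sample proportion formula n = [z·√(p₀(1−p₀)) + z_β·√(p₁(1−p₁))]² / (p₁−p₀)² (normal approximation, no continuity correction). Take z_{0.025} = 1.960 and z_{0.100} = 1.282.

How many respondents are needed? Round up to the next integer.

n = 85

n = [z_{α/2}·√(p₀q₀) + z_β·√(p₁q₁)]² / (p₁ − p₀)²
  = [1.960·√(0.37·0.63) + 1.282·√(0.21·0.79)]² / (-0.16)²
  = [1.960·0.4828 + 1.282·0.4073]² / 0.0256
  = [1.4685]² / 0.0256
  = 84.23
Round up → n = 85.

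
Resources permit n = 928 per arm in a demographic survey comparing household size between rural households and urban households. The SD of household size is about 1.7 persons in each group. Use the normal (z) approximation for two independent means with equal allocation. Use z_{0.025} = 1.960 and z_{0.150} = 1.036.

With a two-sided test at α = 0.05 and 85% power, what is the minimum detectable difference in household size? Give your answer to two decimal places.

Minimum detectable difference ≈ 0.24 persons

δ = (z_{α/2} + z_β) · √((σ₁²+σ₂²)/n)
  = (1.960 + 1.036) · √(5.78/928)
  = 2.996 · √0.00623
  = 2.996 · 0.0789
  = 0.2364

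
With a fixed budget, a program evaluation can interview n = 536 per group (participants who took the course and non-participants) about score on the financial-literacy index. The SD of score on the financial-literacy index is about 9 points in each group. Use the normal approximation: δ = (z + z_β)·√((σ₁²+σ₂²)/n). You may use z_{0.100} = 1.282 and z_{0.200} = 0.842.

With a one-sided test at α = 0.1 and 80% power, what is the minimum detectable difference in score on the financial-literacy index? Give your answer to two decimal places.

Minimum detectable difference ≈ 1.17 points

δ = (z_α + z_β) · √((σ₁²+σ₂²)/n)
  = (1.282 + 0.842) · √(162/536)
  = 2.124 · √0.30224
  = 2.124 · 0.5498
  = 1.1677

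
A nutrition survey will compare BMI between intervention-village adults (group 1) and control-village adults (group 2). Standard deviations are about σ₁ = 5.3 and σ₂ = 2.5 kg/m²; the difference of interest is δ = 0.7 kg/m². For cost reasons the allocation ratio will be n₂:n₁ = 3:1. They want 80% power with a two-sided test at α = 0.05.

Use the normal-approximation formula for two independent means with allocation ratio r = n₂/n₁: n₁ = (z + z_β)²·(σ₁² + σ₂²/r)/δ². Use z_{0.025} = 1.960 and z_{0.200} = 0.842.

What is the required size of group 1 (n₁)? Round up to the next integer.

n₁ = 484

n₁ = (z_{α/2} + z_β)² · (σ₁² + σ₂²/r) / δ²
   = (1.960 + 0.842)² · (5.3² + 2.5²/3) / 0.7²
   = 7.8512 · (28.09 + 2.0833) / 0.49
   = 7.8512 · 30.1733 / 0.49
   = 483.46
Round up → n₁ = 484; n₂ = r·n₁ = 3 × 484 = 1452.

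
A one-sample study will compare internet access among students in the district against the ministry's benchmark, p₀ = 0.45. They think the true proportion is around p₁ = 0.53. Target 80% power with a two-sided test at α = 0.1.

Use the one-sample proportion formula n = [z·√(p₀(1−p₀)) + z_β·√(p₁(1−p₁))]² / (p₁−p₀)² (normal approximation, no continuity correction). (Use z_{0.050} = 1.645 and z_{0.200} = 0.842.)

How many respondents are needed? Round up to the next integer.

n = 240

n = [z_{α/2}·√(p₀q₀) + z_β·√(p₁q₁)]² / (p₁ − p₀)²
  = [1.645·√(0.45·0.55) + 0.842·√(0.53·0.47)]² / (0.08)²
  = [1.645·0.4975 + 0.842·0.4991]² / 0.0064
  = [1.2386]² / 0.0064
  = 239.72
Round up → n = 240.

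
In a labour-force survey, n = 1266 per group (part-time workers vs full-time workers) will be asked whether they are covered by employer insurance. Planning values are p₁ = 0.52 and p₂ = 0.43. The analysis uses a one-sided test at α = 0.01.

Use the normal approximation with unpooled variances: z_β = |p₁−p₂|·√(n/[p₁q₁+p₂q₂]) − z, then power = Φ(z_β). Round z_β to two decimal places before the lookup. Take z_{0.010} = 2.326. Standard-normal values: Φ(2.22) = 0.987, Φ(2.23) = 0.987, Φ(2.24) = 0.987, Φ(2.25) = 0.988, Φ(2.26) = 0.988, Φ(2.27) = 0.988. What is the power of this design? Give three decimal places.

z_β = |p₁−p₂|·√(n/[p₁q₁+p₂q₂]) − z_α
    = 0.09 · √(1266/0.4947) − 2.326
    = 0.09 · 50.5878 − 2.326
    = 4.5529 − 2.326 = 2.2269 → 2.23
Power = Φ(2.23) = 0.987.

Power ≈ 0.987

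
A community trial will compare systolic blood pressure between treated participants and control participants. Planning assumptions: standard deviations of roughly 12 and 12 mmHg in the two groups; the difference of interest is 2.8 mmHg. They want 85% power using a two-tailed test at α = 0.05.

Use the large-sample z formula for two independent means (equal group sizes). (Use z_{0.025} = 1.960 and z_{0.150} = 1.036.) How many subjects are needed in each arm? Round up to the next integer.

n = 330 per group

n = (z_{α/2} + z_β)² · (σ₁² + σ₂²) / δ²
  = (1.960 + 1.036)² · (12² + 12² = 288) / 2.8²
  = 8.9760 · 288 / 7.84
  = 329.73
Round up → n = 330 per group.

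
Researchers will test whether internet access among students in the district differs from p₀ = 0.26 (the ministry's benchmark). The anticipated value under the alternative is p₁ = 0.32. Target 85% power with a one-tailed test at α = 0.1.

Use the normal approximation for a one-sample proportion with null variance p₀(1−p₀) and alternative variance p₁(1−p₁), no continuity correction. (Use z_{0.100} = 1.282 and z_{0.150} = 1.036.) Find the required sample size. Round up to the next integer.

n = [z_α·√(p₀q₀) + z_β·√(p₁q₁)]² / (p₁ − p₀)²
  = [1.282·√(0.26·0.74) + 1.036·√(0.32·0.68)]² / (0.06)²
  = [1.282·0.4386 + 1.036·0.4665]² / 0.0036
  = [1.0456]² / 0.0036
  = 303.69
Round up → n = 304.

n = 304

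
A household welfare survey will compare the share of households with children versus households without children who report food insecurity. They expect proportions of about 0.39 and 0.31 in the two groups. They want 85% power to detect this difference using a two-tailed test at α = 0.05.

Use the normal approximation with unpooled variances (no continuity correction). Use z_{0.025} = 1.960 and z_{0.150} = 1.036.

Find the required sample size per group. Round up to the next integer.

n = 634 per group

n = (z_{α/2} + z_β)² · [p₁(1−p₁) + p₂(1−p₂)] / (p₁ − p₂)²
  = (1.960 + 1.036)² · (0.39·0.61 + 0.31·0.69) / (0.08)²
  = (2.996)² · (0.2379 + 0.2139) / 0.0064
  = 8.9760 · 0.4518 / 0.0064
  = 633.65
Round up → n = 634 per group.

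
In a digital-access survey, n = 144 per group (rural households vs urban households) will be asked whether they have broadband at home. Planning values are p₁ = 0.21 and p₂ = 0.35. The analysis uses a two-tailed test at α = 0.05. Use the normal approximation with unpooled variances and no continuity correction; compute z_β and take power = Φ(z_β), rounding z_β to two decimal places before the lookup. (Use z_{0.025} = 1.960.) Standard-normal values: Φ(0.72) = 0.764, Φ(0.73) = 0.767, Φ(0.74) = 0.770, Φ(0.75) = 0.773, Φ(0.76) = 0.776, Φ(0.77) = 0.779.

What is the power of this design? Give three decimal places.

Power ≈ 0.764

z_β = |p₁−p₂|·√(n/[p₁q₁+p₂q₂]) − z_{α/2}
    = 0.14 · √(144/0.3934) − 1.960
    = 0.14 · 19.1322 − 1.960
    = 2.6785 − 1.960 = 0.7185 → 0.72
Power = Φ(0.72) = 0.764.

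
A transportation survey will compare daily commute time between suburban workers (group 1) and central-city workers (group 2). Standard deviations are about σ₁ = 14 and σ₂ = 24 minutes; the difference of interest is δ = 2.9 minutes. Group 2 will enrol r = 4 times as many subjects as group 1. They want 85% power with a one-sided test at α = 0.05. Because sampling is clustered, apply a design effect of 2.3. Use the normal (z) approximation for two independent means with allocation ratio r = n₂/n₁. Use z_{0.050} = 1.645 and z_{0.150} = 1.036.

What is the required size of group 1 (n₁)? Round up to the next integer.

n₁ = 669

n₁ = (z_α + z_β)² · (σ₁² + σ₂²/r) / δ²
   = (1.645 + 1.036)² · (14² + 24²/4) / 2.9²
   = 7.1878 · (196 + 144) / 8.41
   = 7.1878 · 340 / 8.41
   = 290.59
Design effect: 2.3 × 290.59 = 668.35.
Round up → n₁ = 669; n₂ = r·n₁ = 4 × 669 = 2676.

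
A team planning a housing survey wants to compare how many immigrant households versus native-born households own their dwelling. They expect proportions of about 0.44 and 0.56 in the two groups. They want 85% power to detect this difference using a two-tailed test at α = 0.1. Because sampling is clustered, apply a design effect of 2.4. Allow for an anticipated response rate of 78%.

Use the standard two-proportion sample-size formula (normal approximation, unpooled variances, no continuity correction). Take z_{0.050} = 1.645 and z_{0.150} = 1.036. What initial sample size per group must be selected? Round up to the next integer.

n = 757 per group

n = (z_{α/2} + z_β)² · [p₁(1−p₁) + p₂(1−p₂)] / (p₁ − p₂)²
  = (1.645 + 1.036)² · (0.44·0.56 + 0.56·0.44) / (-0.12)²
  = (2.681)² · (0.2464 + 0.2464) / 0.0144
  = 7.1878 · 0.4928 / 0.0144
  = 245.98
Design effect: 2.4 × 245.98 = 590.35.
Adjust for 78% response: 590.35 / 0.78 = 756.87.
Round up → n = 757 per group.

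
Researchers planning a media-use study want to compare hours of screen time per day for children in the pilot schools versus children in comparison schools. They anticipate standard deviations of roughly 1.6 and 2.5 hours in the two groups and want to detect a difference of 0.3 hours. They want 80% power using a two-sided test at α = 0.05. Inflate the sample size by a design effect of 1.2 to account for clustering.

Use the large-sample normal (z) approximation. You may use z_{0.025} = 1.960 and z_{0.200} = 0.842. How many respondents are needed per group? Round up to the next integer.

n = 923 per group

n = (z_{α/2} + z_β)² · (σ₁² + σ₂²) / δ²
  = (1.960 + 0.842)² · (1.6² + 2.5² = 8.81) / 0.3²
  = 7.8512 · 8.81 / 0.09
  = 768.55
Design effect: 1.2 × 768.55 = 922.25.
Round up → n = 923 per group.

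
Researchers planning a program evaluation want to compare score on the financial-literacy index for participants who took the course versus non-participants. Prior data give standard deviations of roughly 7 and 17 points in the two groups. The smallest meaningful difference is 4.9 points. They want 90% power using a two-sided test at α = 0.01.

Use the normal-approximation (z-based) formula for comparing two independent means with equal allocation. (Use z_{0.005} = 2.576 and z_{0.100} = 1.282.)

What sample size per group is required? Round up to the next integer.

n = 210 per group

n = (z_{α/2} + z_β)² · (σ₁² + σ₂²) / δ²
  = (2.576 + 1.282)² · (7² + 17² = 338) / 4.9²
  = 14.8842 · 338 / 24.01
  = 209.53
Round up → n = 210 per group.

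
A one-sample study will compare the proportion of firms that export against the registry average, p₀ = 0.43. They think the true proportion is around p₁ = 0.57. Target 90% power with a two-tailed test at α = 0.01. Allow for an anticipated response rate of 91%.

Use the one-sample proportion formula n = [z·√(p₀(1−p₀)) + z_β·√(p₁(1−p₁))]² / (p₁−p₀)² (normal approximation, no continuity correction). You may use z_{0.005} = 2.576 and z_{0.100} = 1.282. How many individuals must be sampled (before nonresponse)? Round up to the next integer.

n = 205

n = [z_{α/2}·√(p₀q₀) + z_β·√(p₁q₁)]² / (p₁ − p₀)²
  = [2.576·√(0.43·0.57) + 1.282·√(0.57·0.43)]² / (0.14)²
  = [2.576·0.4951 + 1.282·0.4951]² / 0.0196
  = [1.9100]² / 0.0196
  = 186.13
Adjust for 91% response: 186.13 / 0.91 = 204.54.
Round up → n = 205.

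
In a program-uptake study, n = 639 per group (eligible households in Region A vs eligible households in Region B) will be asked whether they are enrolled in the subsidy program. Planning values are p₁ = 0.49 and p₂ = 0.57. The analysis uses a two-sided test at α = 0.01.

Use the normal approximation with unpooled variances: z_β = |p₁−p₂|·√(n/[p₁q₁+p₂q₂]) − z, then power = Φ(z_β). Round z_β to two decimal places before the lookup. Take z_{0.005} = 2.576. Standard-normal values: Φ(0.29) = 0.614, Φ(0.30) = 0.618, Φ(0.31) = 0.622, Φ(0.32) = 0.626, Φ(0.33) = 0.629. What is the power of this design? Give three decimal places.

Power ≈ 0.618

z_β = |p₁−p₂|·√(n/[p₁q₁+p₂q₂]) − z_{α/2}
    = 0.08 · √(639/0.4950) − 2.576
    = 0.08 · 35.9292 − 2.576
    = 2.8743 − 2.576 = 0.2983 → 0.30
Power = Φ(0.30) = 0.618.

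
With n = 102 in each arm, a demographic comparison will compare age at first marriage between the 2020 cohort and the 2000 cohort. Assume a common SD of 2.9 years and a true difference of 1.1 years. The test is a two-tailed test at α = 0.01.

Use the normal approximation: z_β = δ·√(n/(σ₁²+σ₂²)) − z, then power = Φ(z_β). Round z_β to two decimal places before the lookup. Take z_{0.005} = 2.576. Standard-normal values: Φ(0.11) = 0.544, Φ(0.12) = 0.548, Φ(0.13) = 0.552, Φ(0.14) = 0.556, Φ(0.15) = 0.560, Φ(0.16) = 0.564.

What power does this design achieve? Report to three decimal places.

z_β = δ·√(n/(σ₁²+σ₂²)) − z_{α/2}
    = 1.1 · √(102/16.82) − 2.576
    = 1.1 · 2.46256 − 2.576
    = 2.7088 − 2.576 = 0.1328 → 0.13
Power = Φ(0.13) = 0.552.

Power ≈ 0.552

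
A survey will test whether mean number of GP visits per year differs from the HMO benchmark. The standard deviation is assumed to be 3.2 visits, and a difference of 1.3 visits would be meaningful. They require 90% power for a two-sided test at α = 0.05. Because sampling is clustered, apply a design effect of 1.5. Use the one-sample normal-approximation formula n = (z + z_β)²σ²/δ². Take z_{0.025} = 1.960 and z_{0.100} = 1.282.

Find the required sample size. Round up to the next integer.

n = (z_{α/2} + z_β)² · σ² / δ²
  = (1.960 + 1.282)² · 3.2² / 1.3²
  = 10.5106 · 10.24 / 1.69
  = 63.69
Design effect: 1.5 × 63.69 = 95.53.
Round up → n = 96.

n = 96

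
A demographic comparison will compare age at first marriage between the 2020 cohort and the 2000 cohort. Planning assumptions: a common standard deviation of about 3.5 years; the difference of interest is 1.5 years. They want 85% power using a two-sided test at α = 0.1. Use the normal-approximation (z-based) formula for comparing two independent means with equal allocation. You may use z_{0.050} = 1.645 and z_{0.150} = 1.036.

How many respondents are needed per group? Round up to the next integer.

n = (z_{α/2} + z_β)² · (σ₁² + σ₂²) / δ²
  = (1.645 + 1.036)² · (2·3.5² = 24.5) / 1.5²
  = 7.1878 · 24.5 / 2.25
  = 78.27
Round up → n = 79 per group.

n = 79 per group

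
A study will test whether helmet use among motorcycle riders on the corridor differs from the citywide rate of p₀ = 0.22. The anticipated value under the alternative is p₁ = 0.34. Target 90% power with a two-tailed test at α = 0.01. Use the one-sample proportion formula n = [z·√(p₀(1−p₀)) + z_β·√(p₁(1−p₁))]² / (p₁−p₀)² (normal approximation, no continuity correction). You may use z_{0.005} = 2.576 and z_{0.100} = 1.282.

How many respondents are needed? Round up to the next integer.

n = [z_{α/2}·√(p₀q₀) + z_β·√(p₁q₁)]² / (p₁ − p₀)²
  = [2.576·√(0.22·0.78) + 1.282·√(0.34·0.66)]² / (0.12)²
  = [2.576·0.4142 + 1.282·0.4737]² / 0.0144
  = [1.6744]² / 0.0144
  = 194.69
Round up → n = 195.

n = 195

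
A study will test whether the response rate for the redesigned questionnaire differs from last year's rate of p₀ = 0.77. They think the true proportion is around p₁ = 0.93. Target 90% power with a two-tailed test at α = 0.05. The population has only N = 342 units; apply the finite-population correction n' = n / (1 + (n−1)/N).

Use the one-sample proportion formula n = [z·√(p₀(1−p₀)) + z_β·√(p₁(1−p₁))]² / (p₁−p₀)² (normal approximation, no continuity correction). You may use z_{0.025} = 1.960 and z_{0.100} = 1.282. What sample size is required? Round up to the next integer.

n = 46

n = [z_{α/2}·√(p₀q₀) + z_β·√(p₁q₁)]² / (p₁ − p₀)²
  = [1.960·√(0.77·0.23) + 1.282·√(0.93·0.07)]² / (0.16)²
  = [1.960·0.4208 + 1.282·0.2551]² / 0.0256
  = [1.1519]² / 0.0256
  = 51.83
Finite-population correction (N = 342): 51.83 / (1 + (51.83 − 1)/342) = 45.13.
Round up → n = 46.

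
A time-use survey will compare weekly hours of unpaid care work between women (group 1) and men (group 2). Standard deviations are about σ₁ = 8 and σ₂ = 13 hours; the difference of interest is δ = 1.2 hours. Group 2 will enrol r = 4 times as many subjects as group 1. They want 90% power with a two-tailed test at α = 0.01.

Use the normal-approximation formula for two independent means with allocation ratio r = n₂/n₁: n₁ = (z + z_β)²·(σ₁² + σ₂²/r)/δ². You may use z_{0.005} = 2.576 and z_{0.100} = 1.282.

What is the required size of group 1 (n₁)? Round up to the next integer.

n₁ = (z_{α/2} + z_β)² · (σ₁² + σ₂²/r) / δ²
   = (2.576 + 1.282)² · (8² + 13²/4) / 1.2²
   = 14.8842 · (64 + 42.25) / 1.44
   = 14.8842 · 106.25 / 1.44
   = 1098.22
Round up → n₁ = 1099; n₂ = r·n₁ = 4 × 1099 = 4396.

n₁ = 1099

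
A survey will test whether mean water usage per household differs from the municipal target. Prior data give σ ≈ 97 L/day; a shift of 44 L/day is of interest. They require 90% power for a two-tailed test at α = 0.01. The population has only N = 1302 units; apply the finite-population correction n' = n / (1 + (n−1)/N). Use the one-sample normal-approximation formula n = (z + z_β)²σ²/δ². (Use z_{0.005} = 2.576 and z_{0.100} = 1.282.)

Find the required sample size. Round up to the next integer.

n = 69

n = (z_{α/2} + z_β)² · σ² / δ²
  = (2.576 + 1.282)² · 97² / 44²
  = 14.8842 · 9409 / 1936
  = 72.34
Finite-population correction (N = 1302): 72.34 / (1 + (72.34 − 1)/1302) = 68.58.
Round up → n = 69.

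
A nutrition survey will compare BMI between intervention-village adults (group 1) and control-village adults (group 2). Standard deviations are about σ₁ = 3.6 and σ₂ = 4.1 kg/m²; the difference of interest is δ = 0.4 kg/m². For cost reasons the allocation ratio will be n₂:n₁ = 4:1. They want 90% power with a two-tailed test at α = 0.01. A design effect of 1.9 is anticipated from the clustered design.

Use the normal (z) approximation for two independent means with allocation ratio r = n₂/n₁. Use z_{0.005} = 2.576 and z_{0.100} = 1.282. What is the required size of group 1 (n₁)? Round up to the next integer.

n₁ = 3034

n₁ = (z_{α/2} + z_β)² · (σ₁² + σ₂²/r) / δ²
   = (2.576 + 1.282)² · (3.6² + 4.1²/4) / 0.4²
   = 14.8842 · (12.96 + 4.2025) / 0.16
   = 14.8842 · 17.1625 / 0.16
   = 1596.56
Design effect: 1.9 × 1596.56 = 3033.46.
Round up → n₁ = 3034; n₂ = r·n₁ = 4 × 3034 = 12136.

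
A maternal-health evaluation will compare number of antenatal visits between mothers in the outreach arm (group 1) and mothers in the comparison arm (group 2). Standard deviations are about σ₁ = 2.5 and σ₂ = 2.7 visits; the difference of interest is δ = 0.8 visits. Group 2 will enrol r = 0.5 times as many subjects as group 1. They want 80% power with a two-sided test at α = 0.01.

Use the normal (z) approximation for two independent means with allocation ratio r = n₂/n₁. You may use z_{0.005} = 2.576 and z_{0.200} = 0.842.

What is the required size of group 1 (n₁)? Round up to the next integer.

n₁ = (z_{α/2} + z_β)² · (σ₁² + σ₂²/r) / δ²
   = (2.576 + 0.842)² · (2.5² + 2.7²/0.5) / 0.8²
   = 11.6827 · (6.25 + 14.58) / 0.64
   = 11.6827 · 20.83 / 0.64
   = 380.24
Round up → n₁ = 381; n₂ = r·n₁ = 0.5 × 381 = 191.

n₁ = 381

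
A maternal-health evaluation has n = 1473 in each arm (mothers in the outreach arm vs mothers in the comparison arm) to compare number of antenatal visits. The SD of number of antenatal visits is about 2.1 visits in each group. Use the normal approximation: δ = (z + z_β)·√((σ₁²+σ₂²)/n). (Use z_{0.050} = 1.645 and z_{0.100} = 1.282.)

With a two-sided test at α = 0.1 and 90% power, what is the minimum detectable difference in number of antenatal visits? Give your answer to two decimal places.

δ = (z_{α/2} + z_β) · √((σ₁²+σ₂²)/n)
  = (1.645 + 1.282) · √(8.82/1473)
  = 2.927 · √0.00599
  = 2.927 · 0.0774
  = 0.2265

Minimum detectable difference ≈ 0.23 visits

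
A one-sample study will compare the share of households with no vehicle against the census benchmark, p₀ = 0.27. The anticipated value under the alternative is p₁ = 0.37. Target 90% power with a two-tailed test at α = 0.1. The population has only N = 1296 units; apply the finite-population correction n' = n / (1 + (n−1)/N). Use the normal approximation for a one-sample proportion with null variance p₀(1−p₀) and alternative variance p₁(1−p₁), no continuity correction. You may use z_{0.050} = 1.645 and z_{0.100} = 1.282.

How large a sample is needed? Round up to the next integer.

n = 160

n = [z_{α/2}·√(p₀q₀) + z_β·√(p₁q₁)]² / (p₁ − p₀)²
  = [1.645·√(0.27·0.73) + 1.282·√(0.37·0.63)]² / (0.10)²
  = [1.645·0.4440 + 1.282·0.4828]² / 0.0100
  = [1.3493]² / 0.0100
  = 182.05
Finite-population correction (N = 1296): 182.05 / (1 + (182.05 − 1)/1296) = 159.74.
Round up → n = 160.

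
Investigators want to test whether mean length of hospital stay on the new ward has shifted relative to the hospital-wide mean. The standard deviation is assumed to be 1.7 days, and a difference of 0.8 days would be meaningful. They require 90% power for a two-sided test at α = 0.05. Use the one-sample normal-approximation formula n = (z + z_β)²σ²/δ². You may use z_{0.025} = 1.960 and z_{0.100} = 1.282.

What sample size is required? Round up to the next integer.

n = 48

n = (z_{α/2} + z_β)² · σ² / δ²
  = (1.960 + 1.282)² · 1.7² / 0.8²
  = 10.5106 · 2.89 / 0.64
  = 47.46
Round up → n = 48.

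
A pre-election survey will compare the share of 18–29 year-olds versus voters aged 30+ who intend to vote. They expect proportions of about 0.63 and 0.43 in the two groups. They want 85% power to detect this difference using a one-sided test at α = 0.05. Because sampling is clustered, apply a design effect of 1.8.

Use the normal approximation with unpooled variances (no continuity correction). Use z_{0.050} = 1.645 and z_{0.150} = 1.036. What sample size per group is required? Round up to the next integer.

n = (z_α + z_β)² · [p₁(1−p₁) + p₂(1−p₂)] / (p₁ − p₂)²
  = (1.645 + 1.036)² · (0.63·0.37 + 0.43·0.57) / (0.20)²
  = (2.681)² · (0.2331 + 0.2451) / 0.0400
  = 7.1878 · 0.4782 / 0.0400
  = 85.93
Design effect: 1.8 × 85.93 = 154.67.
Round up → n = 155 per group.

n = 155 per group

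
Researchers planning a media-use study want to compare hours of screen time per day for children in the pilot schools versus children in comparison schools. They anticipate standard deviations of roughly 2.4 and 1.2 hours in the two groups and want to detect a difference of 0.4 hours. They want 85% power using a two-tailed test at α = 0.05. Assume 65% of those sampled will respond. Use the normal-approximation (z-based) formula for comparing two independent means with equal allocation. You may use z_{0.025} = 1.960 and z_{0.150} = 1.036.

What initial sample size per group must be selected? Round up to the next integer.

n = (z_{α/2} + z_β)² · (σ₁² + σ₂²) / δ²
  = (1.960 + 1.036)² · (2.4² + 1.2² = 7.2) / 0.4²
  = 8.9760 · 7.2 / 0.16
  = 403.92
Adjust for 65% response: 403.92 / 0.65 = 621.42.
Round up → n = 622 per group.

n = 622 per group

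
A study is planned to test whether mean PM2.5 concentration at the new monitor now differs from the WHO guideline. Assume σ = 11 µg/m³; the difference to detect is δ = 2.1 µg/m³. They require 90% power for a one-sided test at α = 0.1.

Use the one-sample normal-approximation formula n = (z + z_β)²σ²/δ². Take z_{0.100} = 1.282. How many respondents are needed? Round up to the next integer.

n = (z_α + z_β)² · σ² / δ²
  = (1.282 + 1.282)² · 11² / 2.1²
  = 6.5741 · 121 / 4.41
  = 180.38
Round up → n = 181.

n = 181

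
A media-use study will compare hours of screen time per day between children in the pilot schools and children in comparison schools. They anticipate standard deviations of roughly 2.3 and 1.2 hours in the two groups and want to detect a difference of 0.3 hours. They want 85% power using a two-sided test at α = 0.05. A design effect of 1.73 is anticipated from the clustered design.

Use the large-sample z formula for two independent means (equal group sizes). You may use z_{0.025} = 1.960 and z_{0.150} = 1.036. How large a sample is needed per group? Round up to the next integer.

n = (z_{α/2} + z_β)² · (σ₁² + σ₂²) / δ²
  = (1.960 + 1.036)² · (2.3² + 1.2² = 6.73) / 0.3²
  = 8.9760 · 6.73 / 0.09
  = 671.21
Design effect: 1.73 × 671.21 = 1161.19.
Round up → n = 1162 per group.

n = 1162 per group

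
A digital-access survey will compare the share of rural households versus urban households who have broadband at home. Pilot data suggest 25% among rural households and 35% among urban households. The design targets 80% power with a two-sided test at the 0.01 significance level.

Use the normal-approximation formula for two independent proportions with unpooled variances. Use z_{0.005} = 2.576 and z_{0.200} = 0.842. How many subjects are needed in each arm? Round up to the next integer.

n = 485 per group

n = (z_{α/2} + z_β)² · [p₁(1−p₁) + p₂(1−p₂)] / (p₁ − p₂)²
  = (2.576 + 0.842)² · (0.25·0.75 + 0.35·0.65) / (-0.10)²
  = (3.418)² · (0.1875 + 0.2275) / 0.0100
  = 11.6827 · 0.4150 / 0.0100
  = 484.83
Round up → n = 485 per group.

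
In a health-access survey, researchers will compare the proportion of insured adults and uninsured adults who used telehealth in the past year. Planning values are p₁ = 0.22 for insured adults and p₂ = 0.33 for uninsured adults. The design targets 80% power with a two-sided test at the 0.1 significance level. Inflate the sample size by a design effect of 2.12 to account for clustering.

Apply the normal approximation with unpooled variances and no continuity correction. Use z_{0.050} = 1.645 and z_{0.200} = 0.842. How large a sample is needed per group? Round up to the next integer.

n = 426 per group

n = (z_{α/2} + z_β)² · [p₁(1−p₁) + p₂(1−p₂)] / (p₁ − p₂)²
  = (1.645 + 0.842)² · (0.22·0.78 + 0.33·0.67) / (-0.11)²
  = (2.487)² · (0.1716 + 0.2211) / 0.0121
  = 6.1852 · 0.3927 / 0.0121
  = 200.74
Design effect: 2.12 × 200.74 = 425.56.
Round up → n = 426 per group.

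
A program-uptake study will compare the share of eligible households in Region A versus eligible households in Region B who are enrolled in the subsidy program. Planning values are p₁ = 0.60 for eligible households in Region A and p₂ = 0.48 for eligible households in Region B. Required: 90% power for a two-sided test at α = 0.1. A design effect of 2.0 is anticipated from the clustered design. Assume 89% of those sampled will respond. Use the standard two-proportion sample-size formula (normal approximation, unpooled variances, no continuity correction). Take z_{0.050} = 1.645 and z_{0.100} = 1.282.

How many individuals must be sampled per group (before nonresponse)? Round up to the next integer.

n = (z_{α/2} + z_β)² · [p₁(1−p₁) + p₂(1−p₂)] / (p₁ − p₂)²
  = (1.645 + 1.282)² · (0.60·0.40 + 0.48·0.52) / (0.12)²
  = (2.927)² · (0.2400 + 0.2496) / 0.0144
  = 8.5673 · 0.4896 / 0.0144
  = 291.29
Design effect: 2.0 × 291.29 = 582.58.
Adjust for 89% response: 582.58 / 0.89 = 654.58.
Round up → n = 655 per group.

n = 655 per group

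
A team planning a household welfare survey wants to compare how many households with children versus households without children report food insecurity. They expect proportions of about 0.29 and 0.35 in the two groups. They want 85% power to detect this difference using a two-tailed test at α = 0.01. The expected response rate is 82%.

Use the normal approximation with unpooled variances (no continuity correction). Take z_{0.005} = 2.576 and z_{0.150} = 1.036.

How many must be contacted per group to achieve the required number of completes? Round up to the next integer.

n = 1916 per group

n = (z_{α/2} + z_β)² · [p₁(1−p₁) + p₂(1−p₂)] / (p₁ − p₂)²
  = (2.576 + 1.036)² · (0.29·0.71 + 0.35·0.65) / (-0.06)²
  = (3.612)² · (0.2059 + 0.2275) / 0.0036
  = 13.0465 · 0.4334 / 0.0036
  = 1570.66
Adjust for 82% response: 1570.66 / 0.82 = 1915.44.
Round up → n = 1916 per group.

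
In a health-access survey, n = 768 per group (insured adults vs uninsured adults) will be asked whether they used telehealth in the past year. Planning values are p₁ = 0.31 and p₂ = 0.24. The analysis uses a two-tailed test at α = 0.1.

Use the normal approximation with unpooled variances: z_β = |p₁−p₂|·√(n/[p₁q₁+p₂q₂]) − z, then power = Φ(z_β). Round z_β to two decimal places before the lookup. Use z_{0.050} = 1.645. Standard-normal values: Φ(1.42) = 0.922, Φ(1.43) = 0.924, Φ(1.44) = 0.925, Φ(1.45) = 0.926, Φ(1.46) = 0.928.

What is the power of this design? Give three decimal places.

z_β = |p₁−p₂|·√(n/[p₁q₁+p₂q₂]) − z_{α/2}
    = 0.07 · √(768/0.3963) − 1.645
    = 0.07 · 44.0219 − 1.645
    = 3.0815 − 1.645 = 1.4365 → 1.44
Power = Φ(1.44) = 0.925.

Power ≈ 0.925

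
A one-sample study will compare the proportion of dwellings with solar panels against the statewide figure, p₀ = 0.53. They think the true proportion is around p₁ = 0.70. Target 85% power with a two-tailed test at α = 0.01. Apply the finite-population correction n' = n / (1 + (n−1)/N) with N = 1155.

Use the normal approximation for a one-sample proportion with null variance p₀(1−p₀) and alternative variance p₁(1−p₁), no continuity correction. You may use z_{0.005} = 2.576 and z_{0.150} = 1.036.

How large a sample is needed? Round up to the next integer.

n = [z_{α/2}·√(p₀q₀) + z_β·√(p₁q₁)]² / (p₁ − p₀)²
  = [2.576·√(0.53·0.47) + 1.036·√(0.70·0.30)]² / (0.17)²
  = [2.576·0.4991 + 1.036·0.4583]² / 0.0289
  = [1.7604]² / 0.0289
  = 107.24
Finite-population correction (N = 1155): 107.24 / (1 + (107.24 − 1)/1155) = 98.20.
Round up → n = 99.

n = 99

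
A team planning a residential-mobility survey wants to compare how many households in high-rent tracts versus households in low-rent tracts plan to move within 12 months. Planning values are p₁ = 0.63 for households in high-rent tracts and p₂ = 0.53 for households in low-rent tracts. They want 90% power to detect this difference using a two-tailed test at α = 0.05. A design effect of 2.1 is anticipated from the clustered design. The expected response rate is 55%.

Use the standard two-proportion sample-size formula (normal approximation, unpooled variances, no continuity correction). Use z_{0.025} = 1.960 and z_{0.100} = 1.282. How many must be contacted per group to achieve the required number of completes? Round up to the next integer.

n = 1936 per group

n = (z_{α/2} + z_β)² · [p₁(1−p₁) + p₂(1−p₂)] / (p₁ − p₂)²
  = (1.960 + 1.282)² · (0.63·0.37 + 0.53·0.47) / (0.10)²
  = (3.242)² · (0.2331 + 0.2491) / 0.0100
  = 10.5106 · 0.4822 / 0.0100
  = 506.82
Design effect: 2.1 × 506.82 = 1064.32.
Adjust for 55% response: 1064.32 / 0.55 = 1935.13.
Round up → n = 1936 per group.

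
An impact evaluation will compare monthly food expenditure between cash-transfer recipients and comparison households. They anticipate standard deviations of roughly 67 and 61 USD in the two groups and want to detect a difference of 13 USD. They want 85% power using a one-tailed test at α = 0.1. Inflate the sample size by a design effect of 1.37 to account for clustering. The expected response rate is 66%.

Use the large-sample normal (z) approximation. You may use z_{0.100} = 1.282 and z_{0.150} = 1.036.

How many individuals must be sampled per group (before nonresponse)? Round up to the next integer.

n = 542 per group

n = (z_α + z_β)² · (σ₁² + σ₂²) / δ²
  = (1.282 + 1.036)² · (67² + 61² = 8210) / 13²
  = 5.3731 · 8210 / 169
  = 261.03
Design effect: 1.37 × 261.03 = 357.61.
Adjust for 66% response: 357.61 / 0.66 = 541.83.
Round up → n = 542 per group.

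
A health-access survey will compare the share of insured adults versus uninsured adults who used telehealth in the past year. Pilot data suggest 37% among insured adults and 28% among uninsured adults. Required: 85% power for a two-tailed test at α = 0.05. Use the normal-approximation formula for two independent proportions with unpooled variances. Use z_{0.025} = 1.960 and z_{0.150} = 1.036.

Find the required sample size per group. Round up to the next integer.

n = 482 per group

n = (z_{α/2} + z_β)² · [p₁(1−p₁) + p₂(1−p₂)] / (p₁ − p₂)²
  = (1.960 + 1.036)² · (0.37·0.63 + 0.28·0.72) / (0.09)²
  = (2.996)² · (0.2331 + 0.2016) / 0.0081
  = 8.9760 · 0.4347 / 0.0081
  = 481.71
Round up → n = 482 per group.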